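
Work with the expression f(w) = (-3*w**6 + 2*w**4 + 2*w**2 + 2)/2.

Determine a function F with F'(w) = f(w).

Check any antiderivative F(w) by computing F'(w) and comparing it with f(w).
Check: d/dw[-3*w**7/14 + w**5/5 + w**3/3 + w] = -3*w**6/2 + w**4 + w**2 + 1, which equals f(w).

An antiderivative is F(w) = -3*w**7/14 + w**5/5 + w**3/3 + w.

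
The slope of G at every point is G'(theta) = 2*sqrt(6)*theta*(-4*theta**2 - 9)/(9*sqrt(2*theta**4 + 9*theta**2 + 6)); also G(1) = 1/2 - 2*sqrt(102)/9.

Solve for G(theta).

The substitution u = theta**4/3 + 3*theta**2/2 + 1 works: G'(theta) is exactly (dG/du)*(du/dtheta) for that inner function.
A general antiderivative is -4*sqrt(theta**4/3 + 3*theta**2/2 + 1)/3 + C.
The condition gives C = 1/2 - 2*sqrt(102)/9 - (-2*sqrt(102)/9) = 1/2.
So G(theta) = 1/2 - 4*sqrt(theta**4/3 + 3*theta**2/2 + 1)/3.
Check: d/dtheta[1/2 - 4*sqrt(theta**4/3 + 3*theta**2/2 + 1)/3] = (-8*sqrt(6)*theta**3 - 18*sqrt(6)*theta)/(9*sqrt(2*theta**4 + 9*theta**2 + 6)), which equals G'(theta).

G(theta) = 1/2 - 4*sqrt(theta**4/3 + 3*theta**2/2 + 1)/3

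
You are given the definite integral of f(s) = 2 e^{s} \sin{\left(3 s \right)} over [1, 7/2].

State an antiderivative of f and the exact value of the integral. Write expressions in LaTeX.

Antiderivative: F(s) = \frac{e^{s} \sin{\left(3 s \right)}}{5} - \frac{3 e^{s} \cos{\left(3 s \right)}}{5}; value = \frac{e^{\frac{7}{2}} \sin{\left(\frac{21}{2} \right)}}{5} + \frac{3 e \cos{\left(3 \right)}}{5} - \frac{e \sin{\left(3 \right)}}{5} - \frac{3 e^{\frac{7}{2}} \cos{\left(\frac{21}{2} \right)}}{5}

Check any antiderivative F(s) by computing F'(s) and comparing it with f(s).
F(s) = \frac{e^{s} \sin{\left(3 s \right)}}{5} - \frac{3 e^{s} \cos{\left(3 s \right)}}{5} is an antiderivative of f.
Check: d/ds[\frac{e^{s} \sin{\left(3 s \right)}}{5} - \frac{3 e^{s} \cos{\left(3 s \right)}}{5}] = 2 e^{s} \sin{\left(3 s \right)} = f(s).
F(7/2) = \frac{e^{\frac{7}{2}} \sin{\left(\frac{21}{2} \right)}}{5} - \frac{3 e^{\frac{7}{2}} \cos{\left(\frac{21}{2} \right)}}{5}; F(1) = \frac{e \sin{\left(3 \right)}}{5} - \frac{3 e \cos{\left(3 \right)}}{5}.
Integral = F(7/2) - F(1) = \frac{e^{\frac{7}{2}} \sin{\left(\frac{21}{2} \right)}}{5} + \frac{3 e \cos{\left(3 \right)}}{5} - \frac{e \sin{\left(3 \right)}}{5} - \frac{3 e^{\frac{7}{2}} \cos{\left(\frac{21}{2} \right)}}{5}.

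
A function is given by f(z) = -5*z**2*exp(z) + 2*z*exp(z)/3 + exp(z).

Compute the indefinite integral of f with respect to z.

Recognize the product-rule pattern: f = u'v + uv' with u = -5*z**2 + 32*z/3 - 29/3, v = exp(z), so integration by parts undoes it.
Check: d/dz[(-15*z**2 + 32*z - 29)*exp(z)/3] = -5*z**2*exp(z) + 2*z*exp(z)/3 + exp(z) = f(z).

F(z) = (-15*z**2 + 32*z - 29)*exp(z)/3 + C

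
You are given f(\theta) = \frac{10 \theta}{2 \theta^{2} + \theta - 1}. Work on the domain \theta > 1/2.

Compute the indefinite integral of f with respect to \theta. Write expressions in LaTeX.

Factor the denominator (\left(\theta + 1\right) \left(2 \theta - 1\right)) and decompose: f = \frac{10}{3 \left(2 \theta - 1\right)} + \frac{10}{3 \left(\theta + 1\right)}; each piece integrates to a log, atan, or power term.
Check: d/d\theta[\frac{5 \left(\log{\left(\theta - \frac{1}{2} \right)} + 2 \log{\left(\theta + 1 \right)}\right)}{3}] = \frac{10 \theta}{2 \theta^{2} + \theta - 1} = f(\theta).

F(\theta) = \frac{5 \left(\log{\left(\theta - \frac{1}{2} \right)} + 2 \log{\left(\theta + 1 \right)}\right)}{3} + C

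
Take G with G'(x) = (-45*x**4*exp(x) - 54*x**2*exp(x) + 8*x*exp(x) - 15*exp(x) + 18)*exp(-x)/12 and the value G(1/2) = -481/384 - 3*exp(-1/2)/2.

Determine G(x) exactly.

G(x) = (-9*x**5*exp(x) - 18*x**3*exp(x) + 4*x**2*exp(x) - 15*x*exp(x) - 6*exp(x) - 18)*exp(-x)/12

Check a candidate G(x) by differentiating: d/dx[G] must match the given G'(x).
A general antiderivative is -3*x**5/4 - 3*x**3/2 + x**2/3 - 5*x/4 + 1/2 - 3*exp(-x)/2 + C.
The condition gives C = -481/384 - 3*exp(-1/2)/2 - (-3*exp(-1/2)/2 - 97/384) = -1.
So G(x) = (-9*x**5*exp(x) - 18*x**3*exp(x) + 4*x**2*exp(x) - 15*x*exp(x) - 6*exp(x) - 18)*exp(-x)/12.
Check: d/dx[(-9*x**5*exp(x) - 18*x**3*exp(x) + 4*x**2*exp(x) - 15*x*exp(x) - 6*exp(x) - 18)*exp(-x)/12] = (-45*x**4*exp(x) - 54*x**2*exp(x) + 8*x*exp(x) - 15*exp(x) + 18)*exp(-x)/12 = G'(x).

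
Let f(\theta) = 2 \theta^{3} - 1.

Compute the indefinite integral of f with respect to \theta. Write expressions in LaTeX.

A first test for any F(\theta): its \theta-derivative must equal f(\theta) identically.
Check: d/d\theta[\frac{\theta^{4}}{2} - \theta] = 2 \theta^{3} - 1 = f(\theta).

F(\theta) = \frac{\theta^{4}}{2} - \theta + C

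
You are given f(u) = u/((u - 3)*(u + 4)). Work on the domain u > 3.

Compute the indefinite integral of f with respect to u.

F(u) = 3*log(u - 3)/7 + 4*log(u + 4)/7 + C

The denominator factors as (u - 3)*(u + 4); partial fractions split f into directly integrable pieces: 4/(7*(u + 4)) + 3/(7*(u - 3)).
Check: d/du[3*log(u - 3)/7 + 4*log(u + 4)/7] = u/(u**2 + u - 12), which equals f(u).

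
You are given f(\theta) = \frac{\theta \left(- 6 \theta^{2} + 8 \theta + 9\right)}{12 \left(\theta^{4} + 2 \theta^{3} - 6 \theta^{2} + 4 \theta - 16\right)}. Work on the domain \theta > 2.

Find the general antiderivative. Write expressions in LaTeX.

F(\theta) = \frac{\log{\left(\theta - 2 \right)}}{216} - \frac{119 \log{\left(\theta + 4 \right)}}{324} - \frac{89 \log{\left(\theta^{2} + 2 \right)}}{1296} + \frac{61 \sqrt{2} \operatorname{atan}{\left(\frac{\sqrt{2} \theta}{2} \right)}}{648} + C

The denominator factors as 12 \left(\theta - 2\right) \left(\theta + 4\right) \left(\theta^{2} + 2\right); partial fractions split f into directly integrable pieces: - \frac{89 \theta - 122}{648 \left(\theta^{2} + 2\right)} - \frac{119}{324 \left(\theta + 4\right)} + \frac{1}{216 \left(\theta - 2\right)}.
Check: d/d\theta[\frac{\log{\left(\theta - 2 \right)}}{216} - \frac{119 \log{\left(\theta + 4 \right)}}{324} - \frac{89 \log{\left(\theta^{2} + 2 \right)}}{1296} + \frac{61 \sqrt{2} \operatorname{atan}{\left(\frac{\sqrt{2} \theta}{2} \right)}}{648}] = \frac{- 6 \theta^{3} + 8 \theta^{2} + 9 \theta}{12 \theta^{4} + 24 \theta^{3} - 72 \theta^{2} + 48 \theta - 192}, which equals f(\theta).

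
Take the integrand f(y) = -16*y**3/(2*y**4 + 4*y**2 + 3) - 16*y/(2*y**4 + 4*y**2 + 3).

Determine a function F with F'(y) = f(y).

The substitution u = 2*y**4 + 4*y**2 + 3 works: f is exactly (dF/du)*(du/dy) for that inner function.
Check: d/dy[-2*log(2*y**4 + 4*y**2 + 3)] = (-16*y**3 - 16*y)/(2*y**4 + 4*y**2 + 3), which equals f(y).

An antiderivative is F(y) = -2*log(2*y**4 + 4*y**2 + 3).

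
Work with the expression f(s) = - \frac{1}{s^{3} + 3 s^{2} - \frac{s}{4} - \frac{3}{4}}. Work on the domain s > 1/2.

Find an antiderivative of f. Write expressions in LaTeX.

An antiderivative is F(s) = - \frac{2 \log{\left(s - \frac{1}{2} \right)}}{7} + \frac{2 \log{\left(s + \frac{1}{2} \right)}}{5} - \frac{4 \log{\left(s + 3 \right)}}{35}.

Factor the denominator (\left(s + 3\right) \left(2 s - 1\right) \left(2 s + 1\right)) and decompose: f = \frac{4}{5 \left(2 s + 1\right)} - \frac{4}{7 \left(2 s - 1\right)} - \frac{4}{35 \left(s + 3\right)}; each piece integrates to a log, atan, or power term.
Check: d/ds[- \frac{2 \log{\left(s - \frac{1}{2} \right)}}{7} + \frac{2 \log{\left(s + \frac{1}{2} \right)}}{5} - \frac{4 \log{\left(s + 3 \right)}}{35}] = - \frac{4}{4 s^{3} + 12 s^{2} - s - 3}, which equals f(s).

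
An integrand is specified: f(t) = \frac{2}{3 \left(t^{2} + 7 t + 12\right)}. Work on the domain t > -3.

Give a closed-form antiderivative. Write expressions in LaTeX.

Factor the denominator (3 \left(t + 3\right) \left(t + 4\right)) and decompose: f = - \frac{2}{3 \left(t + 4\right)} + \frac{2}{3 \left(t + 3\right)}; each piece integrates to a log, atan, or power term.
Check: d/dt[\frac{2 \left(\log{\left(t + 3 \right)} - \log{\left(t + 4 \right)}\right)}{3}] = \frac{2}{3 t^{2} + 21 t + 36}, which equals f(t).

An antiderivative is F(t) = \frac{2 \left(\log{\left(t + 3 \right)} - \log{\left(t + 4 \right)}\right)}{3}.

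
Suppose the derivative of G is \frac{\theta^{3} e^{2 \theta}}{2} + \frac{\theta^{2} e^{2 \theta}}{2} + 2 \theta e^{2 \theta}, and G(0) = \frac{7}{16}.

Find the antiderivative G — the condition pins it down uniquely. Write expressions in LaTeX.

G'(\theta) has the shape u'v + uv' for u = \frac{\theta^{3}}{4} - \frac{\theta^{2}}{8} + \frac{9 \theta}{8} - \frac{9}{16} and v = e^{2 \theta} — it is the derivative of the product u*v.
A general antiderivative is \frac{\left(4 \theta^{3} - 2 \theta^{2} + 18 \theta - 9\right) e^{2 \theta}}{16} + C.
The condition gives C = \frac{7}{16} - (- \frac{9}{16}) = 1.
So G(\theta) = \frac{\theta^{3} e^{2 \theta}}{4} - \frac{\theta^{2} e^{2 \theta}}{8} + \frac{9 \theta e^{2 \theta}}{8} - \frac{9 e^{2 \theta}}{16} + 1.
Check: d/d\theta[\frac{\theta^{3} e^{2 \theta}}{4} - \frac{\theta^{2} e^{2 \theta}}{8} + \frac{9 \theta e^{2 \theta}}{8} - \frac{9 e^{2 \theta}}{16} + 1] = \frac{\theta^{3} e^{2 \theta}}{2} + \frac{\theta^{2} e^{2 \theta}}{2} + 2 \theta e^{2 \theta} = G'(\theta).

G(\theta) = \frac{\theta^{3} e^{2 \theta}}{4} - \frac{\theta^{2} e^{2 \theta}}{8} + \frac{9 \theta e^{2 \theta}}{8} - \frac{9 e^{2 \theta}}{16} + 1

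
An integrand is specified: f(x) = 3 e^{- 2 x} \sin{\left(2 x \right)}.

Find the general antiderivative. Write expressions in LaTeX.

For F(x) to be correct the identity F'(x) - f(x) = 0 must hold.
Check: d/dx[- \frac{3 e^{- 2 x} \sin{\left(2 x \right)}}{4} - \frac{3 e^{- 2 x} \cos{\left(2 x \right)}}{4}] = 3 e^{- 2 x} \sin{\left(2 x \right)} = f(x).

F(x) = - \frac{3 e^{- 2 x} \sin{\left(2 x \right)}}{4} - \frac{3 e^{- 2 x} \cos{\left(2 x \right)}}{4} + C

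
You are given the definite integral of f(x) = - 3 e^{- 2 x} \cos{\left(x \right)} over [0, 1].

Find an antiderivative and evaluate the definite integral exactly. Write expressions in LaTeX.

Any candidate F(x) must reproduce f(x) exactly when differentiated.
F(x) = - \frac{3 e^{- 2 x} \sin{\left(x \right)}}{5} + \frac{6 e^{- 2 x} \cos{\left(x \right)}}{5} is an antiderivative of f.
Check: d/dx[- \frac{3 e^{- 2 x} \sin{\left(x \right)}}{5} + \frac{6 e^{- 2 x} \cos{\left(x \right)}}{5}] = - 3 e^{- 2 x} \cos{\left(x \right)} = f(x).
F(1) = - \frac{3 \sin{\left(1 \right)}}{5 e^{2}} + \frac{6 \cos{\left(1 \right)}}{5 e^{2}}; F(0) = \frac{6}{5}.
Integral = F(1) - F(0) = - \frac{6}{5} - \frac{3 \sin{\left(1 \right)}}{5 e^{2}} + \frac{6 \cos{\left(1 \right)}}{5 e^{2}}.

Antiderivative: F(x) = - \frac{3 e^{- 2 x} \sin{\left(x \right)}}{5} + \frac{6 e^{- 2 x} \cos{\left(x \right)}}{5}; value = - \frac{6}{5} - \frac{3 \sin{\left(1 \right)}}{5 e^{2}} + \frac{6 \cos{\left(1 \right)}}{5 e^{2}}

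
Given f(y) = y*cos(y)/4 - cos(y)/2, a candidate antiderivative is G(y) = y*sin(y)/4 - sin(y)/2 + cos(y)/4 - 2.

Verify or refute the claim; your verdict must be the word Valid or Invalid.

Valid: G'(y) = f(y).

d/dy[G] = y*cos(y)/4 - cos(y)/2
This equals f(y) exactly, so the claim holds.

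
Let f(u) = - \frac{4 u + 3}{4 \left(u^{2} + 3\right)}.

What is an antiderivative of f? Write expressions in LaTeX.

An antiderivative is F(u) = - \frac{\log{\left(u^{2} + 3 \right)}}{2} - \frac{\sqrt{3} \operatorname{atan}{\left(\frac{\sqrt{3} u}{3} \right)}}{4}.

A candidate is checked by its d/du: the result must match f(u).
Check: d/du[- \frac{\log{\left(u^{2} + 3 \right)}}{2} - \frac{\sqrt{3} \operatorname{atan}{\left(\frac{\sqrt{3} u}{3} \right)}}{4}] = \frac{- 4 u - 3}{4 u^{2} + 12}, which equals f(u).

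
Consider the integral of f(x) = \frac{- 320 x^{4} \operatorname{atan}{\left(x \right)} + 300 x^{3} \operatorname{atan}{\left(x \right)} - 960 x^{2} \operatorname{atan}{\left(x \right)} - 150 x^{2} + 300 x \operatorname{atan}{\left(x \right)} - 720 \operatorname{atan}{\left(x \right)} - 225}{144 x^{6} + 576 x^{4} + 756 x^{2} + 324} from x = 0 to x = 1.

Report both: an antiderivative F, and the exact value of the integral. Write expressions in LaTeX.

Antiderivative: F(x) = \frac{- 80 x^{2} \operatorname{atan}^{2}{\left(x \right)} - 120 \operatorname{atan}^{2}{\left(x \right)} - 75 \operatorname{atan}{\left(x \right)}}{72 x^{2} + 108}; value = - \frac{5 \pi^{2}}{72} - \frac{5 \pi}{48}

Recognize the product-rule pattern: f = u'v + uv' with u = - \frac{10 \operatorname{atan}{\left(x \right)}}{9} - \frac{25}{12 \left(2 x^{2} + 3\right)}, v = \operatorname{atan}{\left(x \right)}, so integration by parts undoes it.
F(x) = \frac{- 80 x^{2} \operatorname{atan}^{2}{\left(x \right)} - 120 \operatorname{atan}^{2}{\left(x \right)} - 75 \operatorname{atan}{\left(x \right)}}{72 x^{2} + 108} is an antiderivative of f.
Check: d/dx[\frac{- 80 x^{2} \operatorname{atan}^{2}{\left(x \right)} - 120 \operatorname{atan}^{2}{\left(x \right)} - 75 \operatorname{atan}{\left(x \right)}}{72 x^{2} + 108}] = \frac{- 320 x^{4} \operatorname{atan}{\left(x \right)} + 300 x^{3} \operatorname{atan}{\left(x \right)} - 960 x^{2} \operatorname{atan}{\left(x \right)} - 150 x^{2} + 300 x \operatorname{atan}{\left(x \right)} - 720 \operatorname{atan}{\left(x \right)} - 225}{144 x^{6} + 576 x^{4} + 756 x^{2} + 324} = f(x).
F(1) = - \frac{5 \pi^{2}}{72} - \frac{5 \pi}{48}; F(0) = 0.
Integral = F(1) - F(0) = - \frac{5 \pi^{2}}{72} - \frac{5 \pi}{48}.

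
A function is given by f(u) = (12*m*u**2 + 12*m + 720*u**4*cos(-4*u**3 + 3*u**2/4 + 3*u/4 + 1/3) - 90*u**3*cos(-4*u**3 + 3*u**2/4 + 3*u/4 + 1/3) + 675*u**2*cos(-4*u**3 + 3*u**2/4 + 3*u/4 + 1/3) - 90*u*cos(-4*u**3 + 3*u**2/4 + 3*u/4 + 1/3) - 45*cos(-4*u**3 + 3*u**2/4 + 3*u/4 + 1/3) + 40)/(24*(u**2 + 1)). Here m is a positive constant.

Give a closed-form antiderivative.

An antiderivative is F(u) = (3*m*u - 15*sin(-4*u**3 + 3*u**2/4 + 3*u/4 + 1/3) + 10*atan(u))/6.

Recover f(u) by differentiating a candidate F(u); any mismatch rules it out.
Check: d/du[(3*m*u - 15*sin(-4*u**3 + 3*u**2/4 + 3*u/4 + 1/3) + 10*atan(u))/6] = (12*m*u**2 + 12*m + 720*u**4*cos(-4*u**3 + 3*u**2/4 + 3*u/4 + 1/3) - 90*u**3*cos(-4*u**3 + 3*u**2/4 + 3*u/4 + 1/3) + 675*u**2*cos(-4*u**3 + 3*u**2/4 + 3*u/4 + 1/3) - 90*u*cos(-4*u**3 + 3*u**2/4 + 3*u/4 + 1/3) - 45*cos(-4*u**3 + 3*u**2/4 + 3*u/4 + 1/3) + 40)/(24*u**2 + 24), which equals f(u).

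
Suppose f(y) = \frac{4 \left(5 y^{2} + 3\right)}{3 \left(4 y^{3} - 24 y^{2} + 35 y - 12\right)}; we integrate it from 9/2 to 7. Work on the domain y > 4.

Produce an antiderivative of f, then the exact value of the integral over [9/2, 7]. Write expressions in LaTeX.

The denominator factors as 3 \left(y - 4\right) \left(2 y - 3\right) \left(2 y - 1\right); partial fractions split f into directly integrable pieces: \frac{17}{21 \left(2 y - 1\right)} - \frac{19}{5 \left(2 y - 3\right)} + \frac{332}{105 \left(y - 4\right)}.
F(y) = \frac{332 \log{\left(y - 4 \right)}}{105} - \frac{19 \log{\left(y - \frac{3}{2} \right)}}{10} + \frac{17 \log{\left(y - \frac{1}{2} \right)}}{42} is an antiderivative of f.
Check: d/dy[\frac{332 \log{\left(y - 4 \right)}}{105} - \frac{19 \log{\left(y - \frac{3}{2} \right)}}{10} + \frac{17 \log{\left(y - \frac{1}{2} \right)}}{42}] = \frac{20 y^{2} + 12}{12 y^{3} - 72 y^{2} + 105 y - 36}, which equals f(y).
F(7) = - \frac{19 \log{\left(\frac{11}{2} \right)}}{10} + \frac{17 \log{\left(\frac{13}{2} \right)}}{42} + \frac{332 \log{\left(3 \right)}}{105}; F(9/2) = - \frac{332 \log{\left(2 \right)}}{105} - \frac{19 \log{\left(3 \right)}}{10} + \frac{17 \log{\left(4 \right)}}{42}.
Integral = F(7) - F(9/2) = - \frac{19 \log{\left(\frac{11}{2} \right)}}{10} - \frac{17 \log{\left(4 \right)}}{42} + \frac{17 \log{\left(\frac{13}{2} \right)}}{42} + \frac{332 \log{\left(2 \right)}}{105} + \frac{1063 \log{\left(3 \right)}}{210}.

Antiderivative: F(y) = \frac{332 \log{\left(y - 4 \right)}}{105} - \frac{19 \log{\left(y - \frac{3}{2} \right)}}{10} + \frac{17 \log{\left(y - \frac{1}{2} \right)}}{42}; value = - \frac{19 \log{\left(\frac{11}{2} \right)}}{10} - \frac{17 \log{\left(4 \right)}}{42} + \frac{17 \log{\left(\frac{13}{2} \right)}}{42} + \frac{332 \log{\left(2 \right)}}{105} + \frac{1063 \log{\left(3 \right)}}{210}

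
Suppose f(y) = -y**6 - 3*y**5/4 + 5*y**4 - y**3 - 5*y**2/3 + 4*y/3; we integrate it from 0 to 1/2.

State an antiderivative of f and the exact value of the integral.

Antiderivative: F(y) = y**2*(-72*y**5 - 63*y**4 + 504*y**3 - 126*y**2 - 280*y + 336)/504; value = 3541/32256

Integrate term by term and add the pieces.
F(y) = y**2*(-72*y**5 - 63*y**4 + 504*y**3 - 126*y**2 - 280*y + 336)/504 is an antiderivative of f.
Check: d/dy[y**2*(-72*y**5 - 63*y**4 + 504*y**3 - 126*y**2 - 280*y + 336)/504] = -y**6 - 3*y**5/4 + 5*y**4 - y**3 - 5*y**2/3 + 4*y/3 = f(y).
F(1/2) = 3541/32256; F(0) = 0.
Integral = F(1/2) - F(0) = 3541/32256.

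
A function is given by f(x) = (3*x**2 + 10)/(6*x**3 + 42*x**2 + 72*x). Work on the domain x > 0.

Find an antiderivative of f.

The denominator factors as 6*x*(x + 3)*(x + 4); partial fractions split f into directly integrable pieces: 29/(12*(x + 4)) - 37/(18*(x + 3)) + 5/(36*x).
Check: d/dx[5*log(x)/36 - 37*log(x + 3)/18 + 29*log(x + 4)/12] = (3*x**2 + 10)/(6*x**3 + 42*x**2 + 72*x) = f(x).

An antiderivative is F(x) = 5*log(x)/36 - 37*log(x + 3)/18 + 29*log(x + 4)/12.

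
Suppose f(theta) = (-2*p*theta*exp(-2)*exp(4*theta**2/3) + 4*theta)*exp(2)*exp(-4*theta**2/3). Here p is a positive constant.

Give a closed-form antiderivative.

Recover f(theta) by differentiating a candidate F(theta); any mismatch rules it out.
Check: d/dtheta[-p*theta**2 - 3*exp(2 - 4*theta**2/3)/2] = (-2*p*theta*exp(-2)*exp(4*theta**2/3) + 4*theta)*exp(2)*exp(-4*theta**2/3) = f(theta).

An antiderivative is F(theta) = -p*theta**2 - 3*exp(2 - 4*theta**2/3)/2.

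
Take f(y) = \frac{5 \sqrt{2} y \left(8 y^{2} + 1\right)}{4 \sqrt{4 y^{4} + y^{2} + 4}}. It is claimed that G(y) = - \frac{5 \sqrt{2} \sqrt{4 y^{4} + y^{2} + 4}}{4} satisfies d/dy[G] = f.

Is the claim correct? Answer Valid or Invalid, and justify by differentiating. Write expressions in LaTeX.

d/dy[G] = \frac{- 40 \sqrt{2} y^{3} - 5 \sqrt{2} y}{4 \sqrt{4 y^{4} + y^{2} + 4}}
d/dy[G] - f(y) = \frac{- 40 \sqrt{2} y^{3} - 5 \sqrt{2} y}{2 \sqrt{4 y^{4} + y^{2} + 4}} != 0.

Invalid: d/dy[G] - f = \frac{- 40 \sqrt{2} y^{3} - 5 \sqrt{2} y}{2 \sqrt{4 y^{4} + y^{2} + 4}}, which is not 0.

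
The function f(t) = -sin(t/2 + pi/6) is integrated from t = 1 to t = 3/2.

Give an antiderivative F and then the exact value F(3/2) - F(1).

Check any antiderivative F(t) by computing F'(t) and comparing it with f(t).
F(t) = 2*cos(t/2 + pi/6) is an antiderivative of f.
Check: d/dt[2*cos(t/2 + pi/6)] = -sin(t/2 + pi/6) = f(t).
F(3/2) = 2*cos(pi/6 + 3/4); F(1) = 2*cos(1/2 + pi/6).
Integral = F(3/2) - F(1) = -2*cos(1/2 + pi/6) + 2*cos(pi/6 + 3/4).

Antiderivative: F(t) = 2*cos(t/2 + pi/6); value = -2*cos(1/2 + pi/6) + 2*cos(pi/6 + 3/4)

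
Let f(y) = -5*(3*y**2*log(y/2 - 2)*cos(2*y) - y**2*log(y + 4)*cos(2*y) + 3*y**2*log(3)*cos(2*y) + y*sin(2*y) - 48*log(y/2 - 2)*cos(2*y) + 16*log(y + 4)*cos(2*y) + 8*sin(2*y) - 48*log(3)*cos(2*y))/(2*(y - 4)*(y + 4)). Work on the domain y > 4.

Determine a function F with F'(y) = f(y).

An antiderivative is F(y) = -5*(-log(y + 4) + 3*log(3*y/2 - 6))*sin(2*y)/4.

Recognize the product-rule pattern: f = u'v + uv' with u = 5*log(y + 4)/4 - 15*log(3*y/2 - 6)/4, v = sin(2*y), so integration by parts undoes it.
Check: d/dy[-5*(-log(y + 4) + 3*log(3*y/2 - 6))*sin(2*y)/4] = (-15*y**2*log(y/2 - 2)*cos(2*y) + 5*y**2*log(y + 4)*cos(2*y) - 15*y**2*log(3)*cos(2*y) - 5*y*sin(2*y) + 240*log(y/2 - 2)*cos(2*y) - 80*log(y + 4)*cos(2*y) - 40*sin(2*y) + 240*log(3)*cos(2*y))/(2*y**2 - 32), which equals f(y).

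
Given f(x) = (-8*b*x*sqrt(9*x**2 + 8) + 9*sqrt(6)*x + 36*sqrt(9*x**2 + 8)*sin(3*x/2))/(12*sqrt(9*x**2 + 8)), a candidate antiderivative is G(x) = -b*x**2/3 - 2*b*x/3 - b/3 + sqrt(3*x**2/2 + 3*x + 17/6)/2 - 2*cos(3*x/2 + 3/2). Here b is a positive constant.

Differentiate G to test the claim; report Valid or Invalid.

d/dx[G] = (-8*b*x*sqrt(9*x**2 + 18*x + 17) - 8*b*sqrt(9*x**2 + 18*x + 17) + 9*sqrt(6)*x + 36*sqrt(9*x**2 + 18*x + 17)*sin(3*x/2 + 3/2) + 9*sqrt(6))/(12*sqrt(9*x**2 + 18*x + 17))
d/dx[G] - f(x) = (-8*b*sqrt(9*x**2 + 8)*sqrt(9*x**2 + 18*x + 17) + 9*sqrt(6)*x*sqrt(9*x**2 + 8) - 9*sqrt(6)*x*sqrt(9*x**2 + 18*x + 17) - 36*sqrt(9*x**2 + 8)*sqrt(9*x**2 + 18*x + 17)*sin(3*x/2) + 36*sqrt(9*x**2 + 8)*sqrt(9*x**2 + 18*x + 17)*sin(3*x/2 + 3/2) + 9*sqrt(6)*sqrt(9*x**2 + 8))/(12*sqrt(9*x**2 + 8)*sqrt(9*x**2 + 18*x + 17)) != 0.

Invalid: d/dx[G] - f = (-8*b*sqrt(9*x**2 + 8)*sqrt(9*x**2 + 18*x + 17) + 9*sqrt(6)*x*sqrt(9*x**2 + 8) - 9*sqrt(6)*x*sqrt(9*x**2 + 18*x + 17) - 36*sqrt(9*x**2 + 8)*sqrt(9*x**2 + 18*x + 17)*sin(3*x/2) + 36*sqrt(9*x**2 + 8)*sqrt(9*x**2 + 18*x + 17)*sin(3*x/2 + 3/2) + 9*sqrt(6)*sqrt(9*x**2 + 8))/(12*sqrt(9*x**2 + 8)*sqrt(9*x**2 + 18*x + 17)), which is not 0.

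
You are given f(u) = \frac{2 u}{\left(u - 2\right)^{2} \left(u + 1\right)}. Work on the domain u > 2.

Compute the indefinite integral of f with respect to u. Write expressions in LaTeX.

F(u) = - \frac{2 \left(- u \log{\left(u - 2 \right)} + u \log{\left(u + 1 \right)} + 2 \log{\left(u - 2 \right)} - 2 \log{\left(u + 1 \right)} + 6\right)}{9 \left(u - 2\right)} + C

Factor the denominator (\left(u - 2\right)^{2} \left(u + 1\right)) and decompose: f = - \frac{2}{9 \left(u + 1\right)} + \frac{2}{9 \left(u - 2\right)} + \frac{4}{3 \left(u - 2\right)^{2}}; each piece integrates to a log, atan, or power term.
Check: d/du[- \frac{2 \left(- u \log{\left(u - 2 \right)} + u \log{\left(u + 1 \right)} + 2 \log{\left(u - 2 \right)} - 2 \log{\left(u + 1 \right)} + 6\right)}{9 \left(u - 2\right)}] = \frac{2 u}{u^{3} - 3 u^{2} + 4}, which equals f(u).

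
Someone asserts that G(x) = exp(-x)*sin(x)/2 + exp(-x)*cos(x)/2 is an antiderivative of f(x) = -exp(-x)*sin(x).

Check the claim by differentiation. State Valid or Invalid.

d/dx[G] = -exp(-x)*sin(x)
This equals f(x) exactly, so the claim holds.

Valid - the claim checks out under differentiation.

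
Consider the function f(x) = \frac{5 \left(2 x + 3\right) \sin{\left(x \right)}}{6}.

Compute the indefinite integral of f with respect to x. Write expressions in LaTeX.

A first test for any F(x): its x-derivative must equal f(x) identically.
Check: d/dx[- \frac{5 x \cos{\left(x \right)}}{3} + \frac{5 \sin{\left(x \right)}}{3} - \frac{5 \cos{\left(x \right)}}{2}] = \frac{5 x \sin{\left(x \right)}}{3} + \frac{5 \sin{\left(x \right)}}{2}, which equals f(x).

F(x) = - \frac{5 x \cos{\left(x \right)}}{3} + \frac{5 \sin{\left(x \right)}}{3} - \frac{5 \cos{\left(x \right)}}{2} + C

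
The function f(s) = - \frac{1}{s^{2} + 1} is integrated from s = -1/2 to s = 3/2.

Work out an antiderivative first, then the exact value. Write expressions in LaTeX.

Antiderivative: F(s) = - \operatorname{atan}{\left(s \right)}; value = - \operatorname{atan}{\left(\frac{3}{2} \right)} - \operatorname{atan}{\left(\frac{1}{2} \right)}

For F(s) to be correct the identity F'(s) - f(s) = 0 must hold.
F(s) = - \operatorname{atan}{\left(s \right)} is an antiderivative of f.
Check: d/ds[- \operatorname{atan}{\left(s \right)}] = - \frac{1}{s^{2} + 1} = f(s).
F(3/2) = - \operatorname{atan}{\left(\frac{3}{2} \right)}; F(-1/2) = \operatorname{atan}{\left(\frac{1}{2} \right)}.
Integral = F(3/2) - F(-1/2) = - \operatorname{atan}{\left(\frac{3}{2} \right)} - \operatorname{atan}{\left(\frac{1}{2} \right)}.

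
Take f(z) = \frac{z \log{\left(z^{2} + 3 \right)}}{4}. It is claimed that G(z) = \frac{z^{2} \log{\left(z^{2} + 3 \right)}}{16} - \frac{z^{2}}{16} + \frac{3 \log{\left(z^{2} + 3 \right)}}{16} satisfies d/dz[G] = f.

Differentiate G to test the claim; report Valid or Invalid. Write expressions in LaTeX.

d/dz[G] = \frac{z \log{\left(z^{2} + 3 \right)}}{8}
d/dz[G] - f(z) = - \frac{z \log{\left(z^{2} + 3 \right)}}{8} != 0.

Invalid: d/dz[G] - f = - \frac{z \log{\left(z^{2} + 3 \right)}}{8}, which is not 0.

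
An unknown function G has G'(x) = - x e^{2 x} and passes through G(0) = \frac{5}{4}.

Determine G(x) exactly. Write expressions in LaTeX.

G'(x) has the shape u'v + uv' for u = \frac{1}{4} - \frac{x}{2} and v = e^{2 x} — it is the derivative of the product u*v.
A general antiderivative is \frac{\left(1 - 2 x\right) e^{2 x}}{4} + C.
The condition gives C = \frac{5}{4} - (\frac{1}{4}) = 1.
So G(x) = - \frac{2 x e^{2 x} - e^{2 x} - 4}{4}.
Check: d/dx[- \frac{2 x e^{2 x} - e^{2 x} - 4}{4}] = - x e^{2 x} = G'(x).

G(x) = - \frac{2 x e^{2 x} - e^{2 x} - 4}{4}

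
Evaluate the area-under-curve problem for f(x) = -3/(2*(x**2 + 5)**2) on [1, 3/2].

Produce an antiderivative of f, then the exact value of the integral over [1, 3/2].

Antiderivative: F(x) = (-3*sqrt(5)*x**2*atan(sqrt(5)*x/5) - 15*x - 15*sqrt(5)*atan(sqrt(5)*x/5))/(100*x**2 + 500); value = -3*sqrt(5)*atan(3*sqrt(5)/10)/100 - 7/1160 + 3*sqrt(5)*atan(sqrt(5)/5)/100

Differentiate the proposed F(x) back; it has to land on f(x) exactly.
F(x) = (-3*sqrt(5)*x**2*atan(sqrt(5)*x/5) - 15*x - 15*sqrt(5)*atan(sqrt(5)*x/5))/(100*x**2 + 500) is an antiderivative of f.
Check: d/dx[(-3*sqrt(5)*x**2*atan(sqrt(5)*x/5) - 15*x - 15*sqrt(5)*atan(sqrt(5)*x/5))/(100*x**2 + 500)] = -3/(2*x**4 + 20*x**2 + 50), which equals f(x).
F(3/2) = -3*sqrt(5)*atan(3*sqrt(5)/10)/100 - 9/290; F(1) = -3*sqrt(5)*atan(sqrt(5)/5)/100 - 1/40.
Integral = F(3/2) - F(1) = -3*sqrt(5)*atan(3*sqrt(5)/10)/100 - 7/1160 + 3*sqrt(5)*atan(sqrt(5)/5)/100.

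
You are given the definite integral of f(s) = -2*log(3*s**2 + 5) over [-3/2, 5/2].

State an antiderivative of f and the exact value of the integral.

Check any antiderivative F(s) by computing F'(s) and comparing it with f(s).
F(s) = -2*s*log(3*s**2 + 5) + 4*s - 4*sqrt(15)*atan(sqrt(15)*s/5)/3 is an antiderivative of f.
Check: d/ds[-2*s*log(3*s**2 + 5) + 4*s - 4*sqrt(15)*atan(sqrt(15)*s/5)/3] = -2*log(3*s**2 + 5) = f(s).
F(5/2) = -5*log(95/4) - 4*sqrt(15)*atan(sqrt(15)/2)/3 + 10; F(-3/2) = -6 + 4*sqrt(15)*atan(3*sqrt(15)/10)/3 + 3*log(47/4).
Integral = F(5/2) - F(-3/2) = -5*log(95/4) - 3*log(47/4) - 4*sqrt(15)*atan(sqrt(15)/2)/3 - 4*sqrt(15)*atan(3*sqrt(15)/10)/3 + 16.

Antiderivative: F(s) = -2*s*log(3*s**2 + 5) + 4*s - 4*sqrt(15)*atan(sqrt(15)*s/5)/3; value = -5*log(95/4) - 3*log(47/4) - 4*sqrt(15)*atan(sqrt(15)/2)/3 - 4*sqrt(15)*atan(3*sqrt(15)/10)/3 + 16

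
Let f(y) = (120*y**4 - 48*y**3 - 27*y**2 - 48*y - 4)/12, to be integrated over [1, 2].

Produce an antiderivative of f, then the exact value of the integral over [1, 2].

Antiderivative: F(y) = (24*y**5 - 12*y**4 - 9*y**3 - 24*y**2 - 4*y + 12)/12; value = 425/12

A first test for any F(y): its y-derivative must equal f(y) identically.
F(y) = (24*y**5 - 12*y**4 - 9*y**3 - 24*y**2 - 4*y + 12)/12 is an antiderivative of f.
Check: d/dy[(24*y**5 - 12*y**4 - 9*y**3 - 24*y**2 - 4*y + 12)/12] = 10*y**4 - 4*y**3 - 9*y**2/4 - 4*y - 1/3, which equals f(y).
F(2) = 103/3; F(1) = -13/12.
Integral = F(2) - F(1) = 425/12.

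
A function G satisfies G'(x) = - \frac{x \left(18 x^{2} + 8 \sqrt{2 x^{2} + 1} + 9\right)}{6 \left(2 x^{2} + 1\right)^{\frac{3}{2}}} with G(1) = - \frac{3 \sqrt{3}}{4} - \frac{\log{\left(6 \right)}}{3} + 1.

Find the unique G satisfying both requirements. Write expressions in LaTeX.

G(x) = - \frac{3 \sqrt{2 x^{2} + 1}}{4} - \frac{\log{\left(4 x^{2} + 2 \right)}}{3} + 1

Differentiate the proposed G(x) back; it has to land on the given G'(x).
A general antiderivative is - \frac{3 \sqrt{2 x^{2} + 1}}{4} - \frac{\log{\left(4 x^{2} + 2 \right)}}{3} + C.
The condition gives C = - \frac{3 \sqrt{3}}{4} - \frac{\log{\left(6 \right)}}{3} + 1 - (- \frac{3 \sqrt{3}}{4} - \frac{\log{\left(6 \right)}}{3}) = 1.
So G(x) = - \frac{3 \sqrt{2 x^{2} + 1}}{4} - \frac{\log{\left(4 x^{2} + 2 \right)}}{3} + 1.
Check: d/dx[- \frac{3 \sqrt{2 x^{2} + 1}}{4} - \frac{\log{\left(4 x^{2} + 2 \right)}}{3} + 1] = \frac{- 18 x^{3} - 8 x \sqrt{2 x^{2} + 1} - 9 x}{12 x^{2} \sqrt{2 x^{2} + 1} + 6 \sqrt{2 x^{2} + 1}}, which equals G'(x).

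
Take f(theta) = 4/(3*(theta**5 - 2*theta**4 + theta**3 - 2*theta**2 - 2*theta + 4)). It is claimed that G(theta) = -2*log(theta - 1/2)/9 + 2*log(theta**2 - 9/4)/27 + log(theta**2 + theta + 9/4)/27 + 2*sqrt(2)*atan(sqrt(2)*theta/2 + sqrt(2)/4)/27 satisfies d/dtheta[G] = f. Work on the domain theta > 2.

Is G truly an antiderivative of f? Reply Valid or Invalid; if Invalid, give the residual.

Invalid: d/dtheta[G] - f = (-320*theta**4 + 192*theta**3 + 32*theta**2 + 248*theta + 188)/(96*theta**10 - 144*theta**9 - 48*theta**8 - 264*theta**7 - 282*theta**6 + 1167*theta**5 - 144*theta**4 + 1239*theta**3 - 594*theta**2 - 1998*theta + 972), which is not 0.

d/dtheta[G] = 128/(96*theta**5 + 48*theta**4 - 48*theta**3 - 216*theta**2 - 378*theta + 243)
d/dtheta[G] - f(theta) = (-320*theta**4 + 192*theta**3 + 32*theta**2 + 248*theta + 188)/(96*theta**10 - 144*theta**9 - 48*theta**8 - 264*theta**7 - 282*theta**6 + 1167*theta**5 - 144*theta**4 + 1239*theta**3 - 594*theta**2 - 1998*theta + 972) != 0.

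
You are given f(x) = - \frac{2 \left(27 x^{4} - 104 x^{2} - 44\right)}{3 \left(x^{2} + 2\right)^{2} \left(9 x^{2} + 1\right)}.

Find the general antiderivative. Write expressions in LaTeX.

F(x) = \frac{6 x^{2} \operatorname{atan}{\left(3 x \right)} + 8 x + 12 \operatorname{atan}{\left(3 x \right)}}{3 x^{2} + 6} + C

Recover f(x) by differentiating a candidate F(x); any mismatch rules it out.
Check: d/dx[\frac{6 x^{2} \operatorname{atan}{\left(3 x \right)} + 8 x + 12 \operatorname{atan}{\left(3 x \right)}}{3 x^{2} + 6}] = \frac{- 54 x^{4} + 208 x^{2} + 88}{27 x^{6} + 111 x^{4} + 120 x^{2} + 12}, which equals f(x).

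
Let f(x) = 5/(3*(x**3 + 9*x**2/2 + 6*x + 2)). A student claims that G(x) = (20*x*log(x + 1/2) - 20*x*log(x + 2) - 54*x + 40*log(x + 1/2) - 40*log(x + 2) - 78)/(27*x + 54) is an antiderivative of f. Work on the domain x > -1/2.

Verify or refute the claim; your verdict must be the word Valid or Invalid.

Valid. The derivative of G reproduces f.

d/dx[G] = 10/(6*x**3 + 27*x**2 + 36*x + 12)
This equals f(x) exactly, so the claim holds.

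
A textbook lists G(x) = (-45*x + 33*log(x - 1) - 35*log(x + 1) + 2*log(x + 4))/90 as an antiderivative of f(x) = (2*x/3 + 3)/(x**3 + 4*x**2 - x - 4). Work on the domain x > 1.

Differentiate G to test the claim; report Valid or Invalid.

d/dx[G] = (-3*x**3 - 12*x**2 + 7*x + 30)/(6*x**3 + 24*x**2 - 6*x - 24)
d/dx[G] - f(x) = -1/2 != 0.

Invalid: d/dx[G] - f = -1/2, which is not 0.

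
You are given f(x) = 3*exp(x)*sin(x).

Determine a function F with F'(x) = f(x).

An antiderivative is F(x) = 3*exp(x)*sin(x)/2 - 3*exp(x)*cos(x)/2.

Check any antiderivative F(x) by computing F'(x) and comparing it with f(x).
Check: d/dx[3*exp(x)*sin(x)/2 - 3*exp(x)*cos(x)/2] = 3*exp(x)*sin(x) = f(x).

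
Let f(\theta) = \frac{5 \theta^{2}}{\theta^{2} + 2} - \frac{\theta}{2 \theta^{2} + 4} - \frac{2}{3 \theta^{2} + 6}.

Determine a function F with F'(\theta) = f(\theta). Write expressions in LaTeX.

Integrate term by term and add the pieces.
Check: d/d\theta[- \frac{- 60 \theta + 3 \log{\left(\theta^{2} + 2 \right)} + 64 \sqrt{2} \operatorname{atan}{\left(\frac{\sqrt{2} \theta}{2} \right)}}{12}] = \frac{30 \theta^{2} - 3 \theta - 4}{6 \theta^{2} + 12}, which equals f(\theta).

An antiderivative is F(\theta) = - \frac{- 60 \theta + 3 \log{\left(\theta^{2} + 2 \right)} + 64 \sqrt{2} \operatorname{atan}{\left(\frac{\sqrt{2} \theta}{2} \right)}}{12}.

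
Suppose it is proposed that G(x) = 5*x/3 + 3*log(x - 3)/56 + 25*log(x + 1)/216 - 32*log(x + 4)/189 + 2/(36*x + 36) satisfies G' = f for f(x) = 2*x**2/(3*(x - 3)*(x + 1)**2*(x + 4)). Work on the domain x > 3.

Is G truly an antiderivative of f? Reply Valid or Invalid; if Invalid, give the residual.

d/dx[G] = (5*x**4 + 15*x**3 - 43*x**2 - 115*x - 60)/(3*x**4 + 9*x**3 - 27*x**2 - 69*x - 36)
d/dx[G] - f(x) = 5/3 != 0.

Invalid: d/dx[G] - f = 5/3, which is not 0.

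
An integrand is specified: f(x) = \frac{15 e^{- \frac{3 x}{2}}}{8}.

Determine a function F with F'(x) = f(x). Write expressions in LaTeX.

Whatever form F(x) takes, F'(x) = f(x) is non-negotiable.
Check: d/dx[- \frac{5 e^{- \frac{3 x}{2}}}{4}] = \frac{15 e^{- \frac{3 x}{2}}}{8} = f(x).

An antiderivative is F(x) = - \frac{5 e^{- \frac{3 x}{2}}}{4}.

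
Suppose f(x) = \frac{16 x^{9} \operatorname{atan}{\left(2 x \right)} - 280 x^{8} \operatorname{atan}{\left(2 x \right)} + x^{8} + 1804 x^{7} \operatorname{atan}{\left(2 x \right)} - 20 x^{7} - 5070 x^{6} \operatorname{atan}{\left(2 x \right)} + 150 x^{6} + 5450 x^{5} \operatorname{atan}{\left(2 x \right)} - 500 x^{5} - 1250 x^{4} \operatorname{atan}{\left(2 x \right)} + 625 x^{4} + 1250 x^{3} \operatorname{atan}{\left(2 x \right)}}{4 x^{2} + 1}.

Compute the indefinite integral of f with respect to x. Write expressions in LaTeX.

f has the shape u'v + uv' for u = \frac{\left(x^{2} - 5 x\right)^{4}}{2} and v = \operatorname{atan}{\left(2 x \right)} — it is the derivative of the product u*v.
Check: d/dx[\frac{\left(x^{2} - 5 x\right)^{4} \operatorname{atan}{\left(2 x \right)}}{2}] = \frac{16 x^{9} \operatorname{atan}{\left(2 x \right)} - 280 x^{8} \operatorname{atan}{\left(2 x \right)} + x^{8} + 1804 x^{7} \operatorname{atan}{\left(2 x \right)} - 20 x^{7} - 5070 x^{6} \operatorname{atan}{\left(2 x \right)} + 150 x^{6} + 5450 x^{5} \operatorname{atan}{\left(2 x \right)} - 500 x^{5} - 1250 x^{4} \operatorname{atan}{\left(2 x \right)} + 625 x^{4} + 1250 x^{3} \operatorname{atan}{\left(2 x \right)}}{4 x^{2} + 1} = f(x).

F(x) = \frac{\left(x^{2} - 5 x\right)^{4} \operatorname{atan}{\left(2 x \right)}}{2} + C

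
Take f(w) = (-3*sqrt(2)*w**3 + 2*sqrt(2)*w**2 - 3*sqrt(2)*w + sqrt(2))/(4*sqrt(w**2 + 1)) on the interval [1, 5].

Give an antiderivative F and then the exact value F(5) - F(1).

Antiderivative: F(w) = -sqrt(2*w**2 + 2)*(w**2/2 - w/2 + 1/2)/2; value = 1/2 - 21*sqrt(13)/2

f has the shape u'v + uv' for u = -sqrt(2*w**2 + 2)/2 and v = w**2/2 - w/2 + 1/2 — it is the derivative of the product u*v.
F(w) = -sqrt(2*w**2 + 2)*(w**2/2 - w/2 + 1/2)/2 is an antiderivative of f.
Check: d/dw[-sqrt(2*w**2 + 2)*(w**2/2 - w/2 + 1/2)/2] = (-3*sqrt(2)*w**3 + 2*sqrt(2)*w**2 - 3*sqrt(2)*w + sqrt(2))/(4*sqrt(w**2 + 1)) = f(w).
F(5) = -21*sqrt(13)/2; F(1) = -1/2.
Integral = F(5) - F(1) = 1/2 - 21*sqrt(13)/2.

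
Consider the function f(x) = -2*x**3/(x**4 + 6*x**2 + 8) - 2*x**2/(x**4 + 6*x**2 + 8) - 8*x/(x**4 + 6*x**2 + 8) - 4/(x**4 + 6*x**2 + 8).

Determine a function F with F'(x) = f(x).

The integrand splits into summands that can be handled one at a time.
Check: d/dx[-log(3*x**2 + 6) - atan(x/2)] = (-2*x**3 - 2*x**2 - 8*x - 4)/(x**4 + 6*x**2 + 8), which equals f(x).

An antiderivative is F(x) = -log(3*x**2 + 6) - atan(x/2).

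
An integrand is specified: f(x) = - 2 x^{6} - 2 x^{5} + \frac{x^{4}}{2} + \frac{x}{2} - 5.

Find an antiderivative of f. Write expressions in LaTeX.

The integrand splits into summands that can be handled one at a time.
Check: d/dx[- \frac{2 x^{7}}{7} - \frac{x^{6}}{3} + \frac{x^{5}}{10} + \frac{x^{2}}{4} - 5 x] = - 2 x^{6} - 2 x^{5} + \frac{x^{4}}{2} + \frac{x}{2} - 5 = f(x).

An antiderivative is F(x) = - \frac{2 x^{7}}{7} - \frac{x^{6}}{3} + \frac{x^{5}}{10} + \frac{x^{2}}{4} - 5 x.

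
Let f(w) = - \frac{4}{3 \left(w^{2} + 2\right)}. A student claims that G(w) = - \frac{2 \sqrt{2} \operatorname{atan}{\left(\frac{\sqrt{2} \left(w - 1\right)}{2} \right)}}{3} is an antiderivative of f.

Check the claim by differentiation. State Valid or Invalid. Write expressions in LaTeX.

Invalid: d/dw[G] - f = \frac{4 - 8 w}{3 w^{4} - 6 w^{3} + 15 w^{2} - 12 w + 18}, which is not 0.

d/dw[G] = - \frac{4}{3 w^{2} - 6 w + 9}
d/dw[G] - f(w) = \frac{4 - 8 w}{3 w^{4} - 6 w^{3} + 15 w^{2} - 12 w + 18} != 0.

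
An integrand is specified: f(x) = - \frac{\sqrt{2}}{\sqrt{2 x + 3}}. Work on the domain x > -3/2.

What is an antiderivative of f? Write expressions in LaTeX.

A candidate is checked by its d/dx: the result must match f(x).
Check: d/dx[- 2 \sqrt{x + \frac{3}{2}}] = - \frac{\sqrt{2}}{\sqrt{2 x + 3}} = f(x).

An antiderivative is F(x) = - 2 \sqrt{x + \frac{3}{2}}.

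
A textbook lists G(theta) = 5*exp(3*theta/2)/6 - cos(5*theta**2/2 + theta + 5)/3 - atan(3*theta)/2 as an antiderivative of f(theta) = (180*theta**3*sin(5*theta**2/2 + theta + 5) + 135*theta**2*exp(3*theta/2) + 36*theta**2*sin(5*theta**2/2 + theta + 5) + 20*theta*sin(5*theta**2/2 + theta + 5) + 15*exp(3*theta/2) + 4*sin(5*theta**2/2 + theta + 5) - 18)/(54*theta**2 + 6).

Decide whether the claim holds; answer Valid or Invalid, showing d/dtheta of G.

d/dtheta[G] = (180*theta**3*sin(5*theta**2/2 + theta + 5) + 135*theta**2*exp(3*theta/2) + 36*theta**2*sin(5*theta**2/2 + theta + 5) + 20*theta*sin(5*theta**2/2 + theta + 5) + 15*exp(3*theta/2) + 4*sin(5*theta**2/2 + theta + 5) - 18)/(108*theta**2 + 12)
d/dtheta[G] - f(theta) = (-180*theta**3*sin(5*theta**2/2 + theta + 5) - 135*theta**2*exp(3*theta/2) - 36*theta**2*sin(5*theta**2/2 + theta + 5) - 20*theta*sin(5*theta**2/2 + theta + 5) - 15*exp(3*theta/2) - 4*sin(5*theta**2/2 + theta + 5) + 18)/(108*theta**2 + 12) != 0.

Invalid: d/dtheta[G] - f = (-180*theta**3*sin(5*theta**2/2 + theta + 5) - 135*theta**2*exp(3*theta/2) - 36*theta**2*sin(5*theta**2/2 + theta + 5) - 20*theta*sin(5*theta**2/2 + theta + 5) - 15*exp(3*theta/2) - 4*sin(5*theta**2/2 + theta + 5) + 18)/(108*theta**2 + 12), which is not 0.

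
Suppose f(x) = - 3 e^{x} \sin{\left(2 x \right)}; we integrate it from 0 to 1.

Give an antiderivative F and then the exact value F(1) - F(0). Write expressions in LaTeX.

Antiderivative: F(x) = - \frac{3 e^{x} \sin{\left(2 x \right)}}{5} + \frac{6 e^{x} \cos{\left(2 x \right)}}{5}; value = - \frac{3 e \sin{\left(2 \right)}}{5} + \frac{6 e \cos{\left(2 \right)}}{5} - \frac{6}{5}

For F(x) to be correct the identity F'(x) - f(x) = 0 must hold.
F(x) = - \frac{3 e^{x} \sin{\left(2 x \right)}}{5} + \frac{6 e^{x} \cos{\left(2 x \right)}}{5} is an antiderivative of f.
Check: d/dx[- \frac{3 e^{x} \sin{\left(2 x \right)}}{5} + \frac{6 e^{x} \cos{\left(2 x \right)}}{5}] = - 3 e^{x} \sin{\left(2 x \right)} = f(x).
F(1) = - \frac{3 e \sin{\left(2 \right)}}{5} + \frac{6 e \cos{\left(2 \right)}}{5}; F(0) = \frac{6}{5}.
Integral = F(1) - F(0) = - \frac{3 e \sin{\left(2 \right)}}{5} + \frac{6 e \cos{\left(2 \right)}}{5} - \frac{6}{5}.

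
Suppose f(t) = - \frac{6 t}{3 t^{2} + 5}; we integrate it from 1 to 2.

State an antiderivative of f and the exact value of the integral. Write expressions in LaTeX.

f matches the chain-rule pattern g'(h)*h' with inner function h(t) = t^{2} + \frac{5}{3}; substituting u = h(t) collapses the integral.
F(t) = - \log{\left(t^{2} + \frac{5}{3} \right)} is an antiderivative of f.
Check: d/dt[- \log{\left(t^{2} + \frac{5}{3} \right)}] = - \frac{6 t}{3 t^{2} + 5} = f(t).
F(2) = - \log{\left(\frac{17}{3} \right)}; F(1) = - \log{\left(\frac{8}{3} \right)}.
Integral = F(2) - F(1) = - \log{\left(\frac{17}{3} \right)} + \log{\left(\frac{8}{3} \right)}.

Antiderivative: F(t) = - \log{\left(t^{2} + \frac{5}{3} \right)}; value = - \log{\left(\frac{17}{3} \right)} + \log{\left(\frac{8}{3} \right)}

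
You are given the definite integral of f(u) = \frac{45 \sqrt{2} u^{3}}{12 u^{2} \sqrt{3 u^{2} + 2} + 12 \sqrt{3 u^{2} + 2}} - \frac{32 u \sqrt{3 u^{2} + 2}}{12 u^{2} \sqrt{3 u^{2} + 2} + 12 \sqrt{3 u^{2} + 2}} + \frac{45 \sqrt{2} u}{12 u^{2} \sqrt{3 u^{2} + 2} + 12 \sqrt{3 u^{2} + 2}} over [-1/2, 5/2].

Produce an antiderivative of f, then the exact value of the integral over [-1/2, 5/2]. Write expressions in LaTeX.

Antiderivative: F(u) = \frac{\sqrt{2} \left(15 \sqrt{3 u^{2} + 2} - 8 \sqrt{2} \log{\left(u^{2} + 1 \right)} - 8 \sqrt{2} \log{\left(2 \right)}\right)}{12}; value = - \frac{4 \log{\left(\frac{29}{2} \right)}}{3} - \frac{5 \sqrt{22}}{8} + \frac{4 \log{\left(\frac{5}{2} \right)}}{3} + \frac{5 \sqrt{166}}{8}

The integrand splits into summands that can be handled one at a time.
F(u) = \frac{\sqrt{2} \left(15 \sqrt{3 u^{2} + 2} - 8 \sqrt{2} \log{\left(u^{2} + 1 \right)} - 8 \sqrt{2} \log{\left(2 \right)}\right)}{12} is an antiderivative of f.
Check: d/du[\frac{\sqrt{2} \left(15 \sqrt{3 u^{2} + 2} - 8 \sqrt{2} \log{\left(u^{2} + 1 \right)} - 8 \sqrt{2} \log{\left(2 \right)}\right)}{12}] = \frac{45 \sqrt{2} u^{3} - 32 u \sqrt{3 u^{2} + 2} + 45 \sqrt{2} u}{12 u^{2} \sqrt{3 u^{2} + 2} + 12 \sqrt{3 u^{2} + 2}}, which equals f(u).
F(5/2) = - \frac{4 \log{\left(\frac{29}{4} \right)}}{3} - \frac{4 \log{\left(2 \right)}}{3} + \frac{5 \sqrt{166}}{8}; F(-1/2) = - \frac{4 \log{\left(2 \right)}}{3} - \frac{4 \log{\left(\frac{5}{4} \right)}}{3} + \frac{5 \sqrt{22}}{8}.
Integral = F(5/2) - F(-1/2) = - \frac{4 \log{\left(\frac{29}{2} \right)}}{3} - \frac{5 \sqrt{22}}{8} + \frac{4 \log{\left(\frac{5}{2} \right)}}{3} + \frac{5 \sqrt{166}}{8}.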